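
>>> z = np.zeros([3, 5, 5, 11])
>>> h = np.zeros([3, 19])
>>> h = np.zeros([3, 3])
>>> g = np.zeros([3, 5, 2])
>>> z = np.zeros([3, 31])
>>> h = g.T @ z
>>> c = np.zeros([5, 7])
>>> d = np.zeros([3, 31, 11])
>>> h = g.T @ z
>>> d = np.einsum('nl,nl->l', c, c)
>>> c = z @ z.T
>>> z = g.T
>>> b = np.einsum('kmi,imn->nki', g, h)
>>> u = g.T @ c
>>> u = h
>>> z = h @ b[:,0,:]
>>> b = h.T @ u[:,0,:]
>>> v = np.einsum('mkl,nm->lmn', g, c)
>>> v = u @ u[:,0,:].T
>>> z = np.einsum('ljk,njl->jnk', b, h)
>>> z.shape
(5, 2, 31)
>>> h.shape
(2, 5, 31)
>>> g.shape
(3, 5, 2)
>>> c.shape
(3, 3)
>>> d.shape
(7,)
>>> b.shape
(31, 5, 31)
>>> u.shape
(2, 5, 31)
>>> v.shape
(2, 5, 2)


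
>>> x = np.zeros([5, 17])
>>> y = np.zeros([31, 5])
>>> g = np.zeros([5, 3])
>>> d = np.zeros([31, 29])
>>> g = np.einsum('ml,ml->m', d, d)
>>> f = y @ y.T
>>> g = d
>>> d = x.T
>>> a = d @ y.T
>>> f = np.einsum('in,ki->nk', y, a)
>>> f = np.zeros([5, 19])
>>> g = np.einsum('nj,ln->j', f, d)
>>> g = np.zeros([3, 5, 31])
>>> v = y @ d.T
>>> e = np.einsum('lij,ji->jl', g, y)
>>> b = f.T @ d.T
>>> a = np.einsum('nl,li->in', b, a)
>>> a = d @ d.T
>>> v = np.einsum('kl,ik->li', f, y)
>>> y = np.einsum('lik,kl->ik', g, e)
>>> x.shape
(5, 17)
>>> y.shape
(5, 31)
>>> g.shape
(3, 5, 31)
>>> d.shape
(17, 5)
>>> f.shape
(5, 19)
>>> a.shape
(17, 17)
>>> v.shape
(19, 31)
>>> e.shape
(31, 3)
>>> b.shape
(19, 17)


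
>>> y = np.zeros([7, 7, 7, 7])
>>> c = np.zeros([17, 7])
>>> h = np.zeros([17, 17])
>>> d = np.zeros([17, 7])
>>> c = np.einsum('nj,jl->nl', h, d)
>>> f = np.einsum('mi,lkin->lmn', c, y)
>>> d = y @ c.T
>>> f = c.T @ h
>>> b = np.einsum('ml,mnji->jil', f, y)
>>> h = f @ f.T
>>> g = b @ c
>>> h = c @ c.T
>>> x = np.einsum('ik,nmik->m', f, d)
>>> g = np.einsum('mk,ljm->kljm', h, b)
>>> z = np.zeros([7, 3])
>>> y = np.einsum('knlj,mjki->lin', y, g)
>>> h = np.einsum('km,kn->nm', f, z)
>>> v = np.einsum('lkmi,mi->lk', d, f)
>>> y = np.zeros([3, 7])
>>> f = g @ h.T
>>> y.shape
(3, 7)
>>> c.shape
(17, 7)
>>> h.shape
(3, 17)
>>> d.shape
(7, 7, 7, 17)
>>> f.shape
(17, 7, 7, 3)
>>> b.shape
(7, 7, 17)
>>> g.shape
(17, 7, 7, 17)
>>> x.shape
(7,)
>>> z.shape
(7, 3)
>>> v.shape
(7, 7)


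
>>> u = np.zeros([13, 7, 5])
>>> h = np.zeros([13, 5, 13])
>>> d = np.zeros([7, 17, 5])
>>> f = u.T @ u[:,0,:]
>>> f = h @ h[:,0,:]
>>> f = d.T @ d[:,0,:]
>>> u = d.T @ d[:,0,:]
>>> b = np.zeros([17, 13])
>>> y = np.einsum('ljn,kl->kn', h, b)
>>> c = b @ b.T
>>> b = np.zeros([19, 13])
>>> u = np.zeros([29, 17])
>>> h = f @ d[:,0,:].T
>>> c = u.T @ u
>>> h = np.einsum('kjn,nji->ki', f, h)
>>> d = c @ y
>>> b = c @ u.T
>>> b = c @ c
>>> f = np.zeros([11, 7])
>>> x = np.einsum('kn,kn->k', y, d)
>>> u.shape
(29, 17)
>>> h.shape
(5, 7)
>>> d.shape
(17, 13)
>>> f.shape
(11, 7)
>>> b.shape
(17, 17)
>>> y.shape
(17, 13)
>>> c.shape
(17, 17)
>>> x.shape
(17,)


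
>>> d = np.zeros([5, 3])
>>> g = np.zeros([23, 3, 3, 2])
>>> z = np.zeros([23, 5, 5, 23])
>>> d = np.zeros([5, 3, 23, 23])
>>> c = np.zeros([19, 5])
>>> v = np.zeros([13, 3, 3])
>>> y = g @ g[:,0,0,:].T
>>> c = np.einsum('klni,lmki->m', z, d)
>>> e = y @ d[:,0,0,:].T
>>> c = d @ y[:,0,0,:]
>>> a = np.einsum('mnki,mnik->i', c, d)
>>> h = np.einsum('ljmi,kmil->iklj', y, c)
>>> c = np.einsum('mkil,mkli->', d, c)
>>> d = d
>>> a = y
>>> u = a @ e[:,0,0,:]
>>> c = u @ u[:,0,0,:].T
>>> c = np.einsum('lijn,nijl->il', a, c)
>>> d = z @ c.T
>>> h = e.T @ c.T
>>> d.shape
(23, 5, 5, 3)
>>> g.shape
(23, 3, 3, 2)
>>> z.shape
(23, 5, 5, 23)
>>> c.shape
(3, 23)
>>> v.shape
(13, 3, 3)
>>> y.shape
(23, 3, 3, 23)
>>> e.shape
(23, 3, 3, 5)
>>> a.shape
(23, 3, 3, 23)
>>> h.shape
(5, 3, 3, 3)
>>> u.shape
(23, 3, 3, 5)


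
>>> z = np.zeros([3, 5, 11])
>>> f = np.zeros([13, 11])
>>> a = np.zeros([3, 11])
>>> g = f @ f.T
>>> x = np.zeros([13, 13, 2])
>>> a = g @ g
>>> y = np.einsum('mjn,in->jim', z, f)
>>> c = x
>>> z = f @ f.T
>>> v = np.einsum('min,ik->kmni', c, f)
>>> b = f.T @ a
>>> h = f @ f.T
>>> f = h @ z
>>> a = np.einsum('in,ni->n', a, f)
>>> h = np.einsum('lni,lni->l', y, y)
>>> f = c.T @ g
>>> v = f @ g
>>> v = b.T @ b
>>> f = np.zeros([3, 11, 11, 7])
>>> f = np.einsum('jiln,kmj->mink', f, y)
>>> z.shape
(13, 13)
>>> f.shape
(13, 11, 7, 5)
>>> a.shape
(13,)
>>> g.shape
(13, 13)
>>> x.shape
(13, 13, 2)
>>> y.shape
(5, 13, 3)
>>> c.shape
(13, 13, 2)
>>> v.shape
(13, 13)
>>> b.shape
(11, 13)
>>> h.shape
(5,)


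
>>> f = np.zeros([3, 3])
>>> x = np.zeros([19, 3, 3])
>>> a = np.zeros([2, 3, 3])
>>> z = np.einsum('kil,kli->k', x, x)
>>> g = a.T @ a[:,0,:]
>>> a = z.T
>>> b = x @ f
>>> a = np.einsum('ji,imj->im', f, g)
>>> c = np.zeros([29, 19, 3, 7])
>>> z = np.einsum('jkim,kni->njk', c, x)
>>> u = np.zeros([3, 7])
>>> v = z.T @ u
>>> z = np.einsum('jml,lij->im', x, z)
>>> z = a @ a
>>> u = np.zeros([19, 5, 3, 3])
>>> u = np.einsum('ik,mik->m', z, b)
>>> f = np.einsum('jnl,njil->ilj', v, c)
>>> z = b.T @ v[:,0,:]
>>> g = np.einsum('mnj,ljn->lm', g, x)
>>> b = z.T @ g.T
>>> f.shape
(3, 7, 19)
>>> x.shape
(19, 3, 3)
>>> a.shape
(3, 3)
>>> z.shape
(3, 3, 7)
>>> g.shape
(19, 3)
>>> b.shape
(7, 3, 19)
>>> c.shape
(29, 19, 3, 7)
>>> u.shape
(19,)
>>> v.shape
(19, 29, 7)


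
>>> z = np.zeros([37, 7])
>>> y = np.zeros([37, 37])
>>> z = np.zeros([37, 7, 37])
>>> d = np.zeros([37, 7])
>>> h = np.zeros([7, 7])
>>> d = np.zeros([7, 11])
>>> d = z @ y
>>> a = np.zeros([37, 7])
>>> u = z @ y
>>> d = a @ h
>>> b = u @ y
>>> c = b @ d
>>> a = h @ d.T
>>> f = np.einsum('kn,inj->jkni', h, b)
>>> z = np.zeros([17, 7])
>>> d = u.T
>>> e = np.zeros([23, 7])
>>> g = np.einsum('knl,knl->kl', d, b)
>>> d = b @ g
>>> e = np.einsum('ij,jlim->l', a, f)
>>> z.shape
(17, 7)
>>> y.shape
(37, 37)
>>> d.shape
(37, 7, 37)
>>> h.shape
(7, 7)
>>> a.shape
(7, 37)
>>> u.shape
(37, 7, 37)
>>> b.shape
(37, 7, 37)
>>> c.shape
(37, 7, 7)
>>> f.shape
(37, 7, 7, 37)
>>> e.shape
(7,)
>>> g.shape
(37, 37)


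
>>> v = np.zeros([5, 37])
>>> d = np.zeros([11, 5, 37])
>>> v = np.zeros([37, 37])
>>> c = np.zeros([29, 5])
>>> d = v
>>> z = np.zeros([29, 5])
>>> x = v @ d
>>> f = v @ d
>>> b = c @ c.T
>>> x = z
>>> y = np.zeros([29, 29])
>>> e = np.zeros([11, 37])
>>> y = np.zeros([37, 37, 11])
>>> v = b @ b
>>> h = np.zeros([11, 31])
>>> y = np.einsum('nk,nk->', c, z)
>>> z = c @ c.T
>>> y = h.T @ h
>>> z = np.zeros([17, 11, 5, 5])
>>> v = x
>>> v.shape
(29, 5)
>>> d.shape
(37, 37)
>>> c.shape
(29, 5)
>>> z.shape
(17, 11, 5, 5)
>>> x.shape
(29, 5)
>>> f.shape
(37, 37)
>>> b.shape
(29, 29)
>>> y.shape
(31, 31)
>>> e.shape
(11, 37)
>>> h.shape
(11, 31)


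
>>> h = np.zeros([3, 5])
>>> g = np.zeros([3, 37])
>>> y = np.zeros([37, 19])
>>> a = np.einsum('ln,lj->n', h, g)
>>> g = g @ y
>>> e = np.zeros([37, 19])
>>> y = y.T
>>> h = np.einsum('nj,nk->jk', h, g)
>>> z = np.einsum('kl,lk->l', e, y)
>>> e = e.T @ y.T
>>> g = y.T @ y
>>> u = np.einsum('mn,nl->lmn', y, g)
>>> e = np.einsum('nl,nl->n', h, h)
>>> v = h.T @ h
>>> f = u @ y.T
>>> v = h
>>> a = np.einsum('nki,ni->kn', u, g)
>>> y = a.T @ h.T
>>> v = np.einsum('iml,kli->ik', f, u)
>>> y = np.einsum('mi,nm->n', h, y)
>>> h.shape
(5, 19)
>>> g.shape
(37, 37)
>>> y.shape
(37,)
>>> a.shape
(19, 37)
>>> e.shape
(5,)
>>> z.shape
(19,)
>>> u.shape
(37, 19, 37)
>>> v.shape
(37, 37)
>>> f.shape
(37, 19, 19)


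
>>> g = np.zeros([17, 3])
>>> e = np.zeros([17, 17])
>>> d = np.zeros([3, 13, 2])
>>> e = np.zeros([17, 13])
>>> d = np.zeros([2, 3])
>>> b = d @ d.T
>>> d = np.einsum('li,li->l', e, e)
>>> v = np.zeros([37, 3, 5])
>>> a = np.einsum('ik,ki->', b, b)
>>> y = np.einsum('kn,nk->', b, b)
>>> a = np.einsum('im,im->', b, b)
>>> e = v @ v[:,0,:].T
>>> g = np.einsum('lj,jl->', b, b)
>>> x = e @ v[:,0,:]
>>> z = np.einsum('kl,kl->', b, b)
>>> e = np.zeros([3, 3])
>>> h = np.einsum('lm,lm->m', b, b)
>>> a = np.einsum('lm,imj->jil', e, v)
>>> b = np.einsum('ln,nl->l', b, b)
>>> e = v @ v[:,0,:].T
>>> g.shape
()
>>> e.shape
(37, 3, 37)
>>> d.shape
(17,)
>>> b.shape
(2,)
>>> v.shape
(37, 3, 5)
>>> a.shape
(5, 37, 3)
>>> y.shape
()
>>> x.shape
(37, 3, 5)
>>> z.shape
()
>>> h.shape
(2,)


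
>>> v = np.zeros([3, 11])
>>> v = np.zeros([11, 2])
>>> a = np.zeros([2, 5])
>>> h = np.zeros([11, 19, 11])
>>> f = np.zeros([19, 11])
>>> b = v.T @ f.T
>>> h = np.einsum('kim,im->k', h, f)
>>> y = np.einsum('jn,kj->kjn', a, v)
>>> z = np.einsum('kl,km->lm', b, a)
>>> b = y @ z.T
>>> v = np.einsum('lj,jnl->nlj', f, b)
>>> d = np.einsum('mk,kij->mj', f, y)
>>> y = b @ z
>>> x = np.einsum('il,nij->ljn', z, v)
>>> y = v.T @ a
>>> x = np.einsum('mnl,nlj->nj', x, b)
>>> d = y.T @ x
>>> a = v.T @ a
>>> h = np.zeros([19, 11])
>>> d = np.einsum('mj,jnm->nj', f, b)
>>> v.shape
(2, 19, 11)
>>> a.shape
(11, 19, 5)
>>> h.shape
(19, 11)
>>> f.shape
(19, 11)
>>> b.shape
(11, 2, 19)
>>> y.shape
(11, 19, 5)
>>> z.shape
(19, 5)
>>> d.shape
(2, 11)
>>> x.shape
(11, 19)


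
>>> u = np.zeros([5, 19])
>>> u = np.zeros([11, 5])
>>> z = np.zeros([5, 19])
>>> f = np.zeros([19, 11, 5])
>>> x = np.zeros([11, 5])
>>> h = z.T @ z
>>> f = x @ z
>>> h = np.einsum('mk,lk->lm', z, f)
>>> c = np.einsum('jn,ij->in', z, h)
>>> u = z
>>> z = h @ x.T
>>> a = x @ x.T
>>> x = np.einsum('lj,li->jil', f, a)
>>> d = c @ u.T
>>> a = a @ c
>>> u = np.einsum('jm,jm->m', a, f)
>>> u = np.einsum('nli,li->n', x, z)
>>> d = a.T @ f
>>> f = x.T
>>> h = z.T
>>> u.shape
(19,)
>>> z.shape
(11, 11)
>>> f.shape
(11, 11, 19)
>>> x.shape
(19, 11, 11)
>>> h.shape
(11, 11)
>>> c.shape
(11, 19)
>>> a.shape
(11, 19)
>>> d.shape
(19, 19)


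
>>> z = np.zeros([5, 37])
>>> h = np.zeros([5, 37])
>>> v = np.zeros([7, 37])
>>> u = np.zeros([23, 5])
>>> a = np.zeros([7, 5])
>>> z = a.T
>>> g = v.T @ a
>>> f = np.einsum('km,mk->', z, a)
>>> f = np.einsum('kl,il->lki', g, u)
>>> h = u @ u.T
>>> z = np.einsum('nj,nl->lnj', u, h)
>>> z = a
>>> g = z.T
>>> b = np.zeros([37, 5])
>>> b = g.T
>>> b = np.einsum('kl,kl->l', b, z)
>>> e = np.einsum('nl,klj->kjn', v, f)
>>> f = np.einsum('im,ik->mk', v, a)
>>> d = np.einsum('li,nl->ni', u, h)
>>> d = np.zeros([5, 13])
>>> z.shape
(7, 5)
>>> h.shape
(23, 23)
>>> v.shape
(7, 37)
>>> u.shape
(23, 5)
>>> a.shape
(7, 5)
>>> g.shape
(5, 7)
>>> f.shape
(37, 5)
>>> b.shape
(5,)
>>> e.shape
(5, 23, 7)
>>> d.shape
(5, 13)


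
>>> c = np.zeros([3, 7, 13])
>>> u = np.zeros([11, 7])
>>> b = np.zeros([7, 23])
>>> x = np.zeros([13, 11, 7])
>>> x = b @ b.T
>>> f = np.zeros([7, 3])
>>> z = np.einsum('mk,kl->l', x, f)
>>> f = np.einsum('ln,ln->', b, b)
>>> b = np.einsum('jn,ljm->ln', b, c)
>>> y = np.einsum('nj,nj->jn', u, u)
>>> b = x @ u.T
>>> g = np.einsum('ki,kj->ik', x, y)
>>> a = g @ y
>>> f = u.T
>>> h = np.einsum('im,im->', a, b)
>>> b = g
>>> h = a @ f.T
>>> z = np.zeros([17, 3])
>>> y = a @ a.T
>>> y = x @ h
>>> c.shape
(3, 7, 13)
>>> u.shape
(11, 7)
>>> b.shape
(7, 7)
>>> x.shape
(7, 7)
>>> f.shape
(7, 11)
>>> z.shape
(17, 3)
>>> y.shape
(7, 7)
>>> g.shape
(7, 7)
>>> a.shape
(7, 11)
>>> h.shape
(7, 7)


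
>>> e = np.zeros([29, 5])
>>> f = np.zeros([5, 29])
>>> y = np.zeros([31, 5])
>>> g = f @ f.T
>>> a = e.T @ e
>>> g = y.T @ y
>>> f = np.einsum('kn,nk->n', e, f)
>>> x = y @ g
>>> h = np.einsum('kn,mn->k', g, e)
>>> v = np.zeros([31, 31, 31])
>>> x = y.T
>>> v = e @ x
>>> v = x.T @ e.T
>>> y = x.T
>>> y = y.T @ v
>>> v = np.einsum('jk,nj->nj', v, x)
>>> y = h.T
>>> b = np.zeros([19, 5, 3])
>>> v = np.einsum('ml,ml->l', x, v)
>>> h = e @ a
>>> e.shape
(29, 5)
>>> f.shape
(5,)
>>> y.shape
(5,)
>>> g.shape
(5, 5)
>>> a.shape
(5, 5)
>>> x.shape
(5, 31)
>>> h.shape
(29, 5)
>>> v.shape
(31,)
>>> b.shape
(19, 5, 3)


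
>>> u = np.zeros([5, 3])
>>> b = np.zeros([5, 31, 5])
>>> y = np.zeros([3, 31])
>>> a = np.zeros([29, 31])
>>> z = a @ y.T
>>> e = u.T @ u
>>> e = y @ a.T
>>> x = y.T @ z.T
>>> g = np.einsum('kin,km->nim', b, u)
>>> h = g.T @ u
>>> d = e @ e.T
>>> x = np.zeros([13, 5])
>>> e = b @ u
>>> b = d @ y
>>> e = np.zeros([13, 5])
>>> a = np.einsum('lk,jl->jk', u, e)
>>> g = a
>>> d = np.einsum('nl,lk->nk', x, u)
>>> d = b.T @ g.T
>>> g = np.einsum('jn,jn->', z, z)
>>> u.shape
(5, 3)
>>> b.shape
(3, 31)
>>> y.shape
(3, 31)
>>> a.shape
(13, 3)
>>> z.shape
(29, 3)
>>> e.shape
(13, 5)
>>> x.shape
(13, 5)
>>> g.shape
()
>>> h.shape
(3, 31, 3)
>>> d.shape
(31, 13)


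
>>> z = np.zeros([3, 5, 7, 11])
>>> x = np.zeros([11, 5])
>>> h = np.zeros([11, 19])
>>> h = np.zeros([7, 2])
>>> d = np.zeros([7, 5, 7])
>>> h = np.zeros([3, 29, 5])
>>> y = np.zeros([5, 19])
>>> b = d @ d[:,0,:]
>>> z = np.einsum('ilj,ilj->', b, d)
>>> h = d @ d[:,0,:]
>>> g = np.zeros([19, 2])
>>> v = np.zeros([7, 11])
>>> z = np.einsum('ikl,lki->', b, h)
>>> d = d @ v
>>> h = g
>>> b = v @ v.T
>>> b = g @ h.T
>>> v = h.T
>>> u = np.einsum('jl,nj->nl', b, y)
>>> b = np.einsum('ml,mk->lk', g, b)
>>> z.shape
()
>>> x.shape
(11, 5)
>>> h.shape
(19, 2)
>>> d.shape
(7, 5, 11)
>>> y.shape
(5, 19)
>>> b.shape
(2, 19)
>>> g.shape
(19, 2)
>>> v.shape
(2, 19)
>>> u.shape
(5, 19)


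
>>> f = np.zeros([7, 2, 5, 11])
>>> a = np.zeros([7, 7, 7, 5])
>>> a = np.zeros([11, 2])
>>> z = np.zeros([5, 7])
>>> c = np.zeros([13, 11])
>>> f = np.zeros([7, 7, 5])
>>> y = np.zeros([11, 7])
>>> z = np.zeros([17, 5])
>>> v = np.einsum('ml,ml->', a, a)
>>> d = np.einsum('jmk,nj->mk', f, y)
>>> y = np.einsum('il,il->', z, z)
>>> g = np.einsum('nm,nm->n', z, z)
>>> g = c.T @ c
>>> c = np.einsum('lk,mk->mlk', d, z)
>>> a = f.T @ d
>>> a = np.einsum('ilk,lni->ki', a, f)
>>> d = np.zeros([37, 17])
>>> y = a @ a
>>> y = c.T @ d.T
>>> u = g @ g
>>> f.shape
(7, 7, 5)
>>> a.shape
(5, 5)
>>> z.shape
(17, 5)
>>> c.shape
(17, 7, 5)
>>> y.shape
(5, 7, 37)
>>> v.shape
()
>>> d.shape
(37, 17)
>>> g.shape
(11, 11)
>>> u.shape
(11, 11)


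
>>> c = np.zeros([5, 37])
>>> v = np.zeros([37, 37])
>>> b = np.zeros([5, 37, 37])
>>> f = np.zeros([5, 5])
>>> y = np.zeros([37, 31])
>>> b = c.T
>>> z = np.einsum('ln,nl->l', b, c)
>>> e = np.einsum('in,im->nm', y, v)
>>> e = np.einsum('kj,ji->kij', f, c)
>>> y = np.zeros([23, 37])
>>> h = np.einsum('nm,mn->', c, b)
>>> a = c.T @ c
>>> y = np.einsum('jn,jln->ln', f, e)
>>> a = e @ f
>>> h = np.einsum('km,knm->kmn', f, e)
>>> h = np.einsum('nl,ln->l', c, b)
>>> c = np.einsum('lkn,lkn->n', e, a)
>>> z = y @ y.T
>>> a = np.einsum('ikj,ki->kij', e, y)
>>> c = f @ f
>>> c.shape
(5, 5)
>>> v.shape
(37, 37)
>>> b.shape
(37, 5)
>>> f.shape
(5, 5)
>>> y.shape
(37, 5)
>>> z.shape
(37, 37)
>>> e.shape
(5, 37, 5)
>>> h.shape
(37,)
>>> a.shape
(37, 5, 5)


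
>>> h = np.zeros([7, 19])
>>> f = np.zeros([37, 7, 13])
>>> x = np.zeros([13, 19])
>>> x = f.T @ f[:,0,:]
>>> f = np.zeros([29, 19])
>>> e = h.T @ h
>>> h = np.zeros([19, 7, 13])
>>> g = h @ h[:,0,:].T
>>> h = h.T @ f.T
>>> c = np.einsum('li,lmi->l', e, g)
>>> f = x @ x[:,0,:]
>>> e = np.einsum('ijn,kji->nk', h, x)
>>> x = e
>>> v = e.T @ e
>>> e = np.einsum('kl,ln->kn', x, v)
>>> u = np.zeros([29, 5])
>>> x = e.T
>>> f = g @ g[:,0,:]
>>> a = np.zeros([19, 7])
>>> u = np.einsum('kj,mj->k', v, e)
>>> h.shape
(13, 7, 29)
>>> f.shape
(19, 7, 19)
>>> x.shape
(13, 29)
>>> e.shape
(29, 13)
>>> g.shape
(19, 7, 19)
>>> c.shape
(19,)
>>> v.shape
(13, 13)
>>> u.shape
(13,)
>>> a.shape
(19, 7)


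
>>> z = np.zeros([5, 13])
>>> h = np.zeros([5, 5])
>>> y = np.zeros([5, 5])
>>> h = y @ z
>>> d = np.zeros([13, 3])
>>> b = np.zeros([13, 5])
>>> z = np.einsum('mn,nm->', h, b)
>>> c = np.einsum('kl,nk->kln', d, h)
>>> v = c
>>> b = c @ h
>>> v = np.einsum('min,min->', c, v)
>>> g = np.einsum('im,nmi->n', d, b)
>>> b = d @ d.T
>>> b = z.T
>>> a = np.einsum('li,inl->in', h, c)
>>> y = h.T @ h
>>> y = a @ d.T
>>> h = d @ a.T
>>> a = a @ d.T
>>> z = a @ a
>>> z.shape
(13, 13)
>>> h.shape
(13, 13)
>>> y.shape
(13, 13)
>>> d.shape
(13, 3)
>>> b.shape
()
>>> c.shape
(13, 3, 5)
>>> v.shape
()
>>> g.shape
(13,)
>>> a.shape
(13, 13)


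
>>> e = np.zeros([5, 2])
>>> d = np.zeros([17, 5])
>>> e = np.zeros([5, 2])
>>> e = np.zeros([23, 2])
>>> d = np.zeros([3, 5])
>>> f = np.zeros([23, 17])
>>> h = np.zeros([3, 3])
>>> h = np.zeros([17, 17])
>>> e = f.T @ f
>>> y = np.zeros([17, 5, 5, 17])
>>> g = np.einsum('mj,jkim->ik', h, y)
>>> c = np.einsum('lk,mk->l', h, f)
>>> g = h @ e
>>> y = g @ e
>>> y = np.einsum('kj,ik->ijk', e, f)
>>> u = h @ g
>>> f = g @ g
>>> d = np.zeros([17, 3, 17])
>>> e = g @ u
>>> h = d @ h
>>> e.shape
(17, 17)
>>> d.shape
(17, 3, 17)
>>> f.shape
(17, 17)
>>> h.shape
(17, 3, 17)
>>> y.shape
(23, 17, 17)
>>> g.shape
(17, 17)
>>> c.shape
(17,)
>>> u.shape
(17, 17)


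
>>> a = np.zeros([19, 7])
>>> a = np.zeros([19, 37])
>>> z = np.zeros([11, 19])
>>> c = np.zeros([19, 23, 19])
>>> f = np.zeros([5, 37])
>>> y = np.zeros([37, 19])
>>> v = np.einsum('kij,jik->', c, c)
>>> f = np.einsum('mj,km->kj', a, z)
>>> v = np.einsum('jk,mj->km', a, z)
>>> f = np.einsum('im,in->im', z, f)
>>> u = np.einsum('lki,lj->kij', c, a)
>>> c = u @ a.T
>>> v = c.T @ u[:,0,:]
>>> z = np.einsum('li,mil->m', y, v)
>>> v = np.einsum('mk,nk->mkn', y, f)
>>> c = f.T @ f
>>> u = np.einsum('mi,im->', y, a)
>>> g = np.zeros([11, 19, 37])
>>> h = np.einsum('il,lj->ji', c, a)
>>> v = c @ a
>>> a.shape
(19, 37)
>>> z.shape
(19,)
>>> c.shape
(19, 19)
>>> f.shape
(11, 19)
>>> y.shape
(37, 19)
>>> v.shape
(19, 37)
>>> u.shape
()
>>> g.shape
(11, 19, 37)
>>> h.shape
(37, 19)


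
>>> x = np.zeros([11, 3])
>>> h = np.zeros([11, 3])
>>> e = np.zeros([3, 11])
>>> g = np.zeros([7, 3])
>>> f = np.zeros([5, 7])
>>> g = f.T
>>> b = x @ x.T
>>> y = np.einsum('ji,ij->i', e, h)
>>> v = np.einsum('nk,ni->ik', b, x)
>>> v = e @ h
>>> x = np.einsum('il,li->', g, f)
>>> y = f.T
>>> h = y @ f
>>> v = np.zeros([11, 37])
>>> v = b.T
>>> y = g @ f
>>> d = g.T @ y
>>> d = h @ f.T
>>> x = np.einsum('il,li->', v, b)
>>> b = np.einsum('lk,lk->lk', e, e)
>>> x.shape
()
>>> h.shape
(7, 7)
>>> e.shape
(3, 11)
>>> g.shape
(7, 5)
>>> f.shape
(5, 7)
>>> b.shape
(3, 11)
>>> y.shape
(7, 7)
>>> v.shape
(11, 11)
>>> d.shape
(7, 5)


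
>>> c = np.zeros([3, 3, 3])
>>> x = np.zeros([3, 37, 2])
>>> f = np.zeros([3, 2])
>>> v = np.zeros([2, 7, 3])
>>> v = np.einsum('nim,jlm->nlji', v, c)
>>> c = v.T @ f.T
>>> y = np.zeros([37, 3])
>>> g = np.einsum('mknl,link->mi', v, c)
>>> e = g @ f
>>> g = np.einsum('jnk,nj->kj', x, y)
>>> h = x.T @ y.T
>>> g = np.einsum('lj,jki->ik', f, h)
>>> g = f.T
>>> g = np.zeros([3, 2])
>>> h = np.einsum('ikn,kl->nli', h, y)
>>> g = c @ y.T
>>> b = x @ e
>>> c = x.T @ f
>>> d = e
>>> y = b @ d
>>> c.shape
(2, 37, 2)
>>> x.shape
(3, 37, 2)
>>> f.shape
(3, 2)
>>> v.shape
(2, 3, 3, 7)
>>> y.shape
(3, 37, 2)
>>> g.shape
(7, 3, 3, 37)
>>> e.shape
(2, 2)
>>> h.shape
(37, 3, 2)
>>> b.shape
(3, 37, 2)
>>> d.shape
(2, 2)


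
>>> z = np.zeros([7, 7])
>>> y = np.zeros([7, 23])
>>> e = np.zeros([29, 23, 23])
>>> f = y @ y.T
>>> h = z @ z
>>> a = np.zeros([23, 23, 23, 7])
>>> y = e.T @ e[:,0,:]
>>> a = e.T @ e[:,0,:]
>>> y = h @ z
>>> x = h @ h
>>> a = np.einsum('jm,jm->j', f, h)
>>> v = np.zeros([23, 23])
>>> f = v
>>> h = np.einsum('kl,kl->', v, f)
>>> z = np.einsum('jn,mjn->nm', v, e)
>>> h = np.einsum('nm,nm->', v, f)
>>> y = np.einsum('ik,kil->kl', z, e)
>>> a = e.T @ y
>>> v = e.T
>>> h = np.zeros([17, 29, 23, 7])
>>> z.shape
(23, 29)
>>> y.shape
(29, 23)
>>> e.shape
(29, 23, 23)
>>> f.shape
(23, 23)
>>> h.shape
(17, 29, 23, 7)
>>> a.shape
(23, 23, 23)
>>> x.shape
(7, 7)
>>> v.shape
(23, 23, 29)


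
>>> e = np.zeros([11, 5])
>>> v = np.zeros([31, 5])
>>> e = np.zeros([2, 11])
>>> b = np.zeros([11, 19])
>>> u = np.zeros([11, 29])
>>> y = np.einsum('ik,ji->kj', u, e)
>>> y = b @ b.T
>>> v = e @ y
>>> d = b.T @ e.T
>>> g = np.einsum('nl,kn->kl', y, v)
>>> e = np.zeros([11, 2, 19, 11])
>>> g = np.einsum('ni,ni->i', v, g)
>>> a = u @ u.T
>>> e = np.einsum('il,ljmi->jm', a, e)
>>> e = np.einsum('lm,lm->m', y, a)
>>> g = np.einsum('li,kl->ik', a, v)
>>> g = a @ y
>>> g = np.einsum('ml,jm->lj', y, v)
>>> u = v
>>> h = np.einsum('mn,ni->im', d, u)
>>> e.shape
(11,)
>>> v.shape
(2, 11)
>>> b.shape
(11, 19)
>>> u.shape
(2, 11)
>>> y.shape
(11, 11)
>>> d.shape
(19, 2)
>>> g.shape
(11, 2)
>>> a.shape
(11, 11)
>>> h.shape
(11, 19)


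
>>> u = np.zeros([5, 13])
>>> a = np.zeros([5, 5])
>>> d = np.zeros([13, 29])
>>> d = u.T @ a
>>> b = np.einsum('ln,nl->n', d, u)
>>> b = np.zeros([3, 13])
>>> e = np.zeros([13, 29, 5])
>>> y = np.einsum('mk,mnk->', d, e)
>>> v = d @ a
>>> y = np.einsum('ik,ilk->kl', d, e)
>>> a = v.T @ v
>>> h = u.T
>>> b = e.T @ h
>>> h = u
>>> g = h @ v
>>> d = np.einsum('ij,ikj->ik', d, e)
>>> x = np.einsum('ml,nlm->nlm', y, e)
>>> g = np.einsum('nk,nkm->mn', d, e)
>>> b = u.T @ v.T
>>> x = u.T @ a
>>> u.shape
(5, 13)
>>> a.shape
(5, 5)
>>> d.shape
(13, 29)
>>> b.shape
(13, 13)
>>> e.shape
(13, 29, 5)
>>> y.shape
(5, 29)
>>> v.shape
(13, 5)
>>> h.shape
(5, 13)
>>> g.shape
(5, 13)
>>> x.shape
(13, 5)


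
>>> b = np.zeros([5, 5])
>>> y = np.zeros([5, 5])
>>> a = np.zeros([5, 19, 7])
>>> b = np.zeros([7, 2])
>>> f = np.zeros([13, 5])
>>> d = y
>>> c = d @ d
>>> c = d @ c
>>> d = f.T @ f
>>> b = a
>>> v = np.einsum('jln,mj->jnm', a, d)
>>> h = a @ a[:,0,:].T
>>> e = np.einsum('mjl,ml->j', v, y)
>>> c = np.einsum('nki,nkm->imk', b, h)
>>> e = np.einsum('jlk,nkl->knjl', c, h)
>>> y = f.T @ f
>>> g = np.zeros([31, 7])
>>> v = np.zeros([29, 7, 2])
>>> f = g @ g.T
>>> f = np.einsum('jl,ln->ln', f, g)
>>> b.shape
(5, 19, 7)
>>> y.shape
(5, 5)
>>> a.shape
(5, 19, 7)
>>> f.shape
(31, 7)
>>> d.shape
(5, 5)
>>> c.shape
(7, 5, 19)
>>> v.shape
(29, 7, 2)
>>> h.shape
(5, 19, 5)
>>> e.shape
(19, 5, 7, 5)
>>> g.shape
(31, 7)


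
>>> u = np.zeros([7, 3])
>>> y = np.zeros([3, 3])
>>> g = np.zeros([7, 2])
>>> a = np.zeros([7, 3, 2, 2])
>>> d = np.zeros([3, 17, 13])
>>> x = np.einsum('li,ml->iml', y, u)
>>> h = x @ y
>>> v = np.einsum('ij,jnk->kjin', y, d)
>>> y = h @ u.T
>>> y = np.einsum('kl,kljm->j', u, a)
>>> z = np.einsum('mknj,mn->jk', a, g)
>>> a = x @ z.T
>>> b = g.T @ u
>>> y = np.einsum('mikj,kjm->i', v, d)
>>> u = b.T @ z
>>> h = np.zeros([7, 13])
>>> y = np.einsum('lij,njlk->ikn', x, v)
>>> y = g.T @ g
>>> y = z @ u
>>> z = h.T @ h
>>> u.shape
(3, 3)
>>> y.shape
(2, 3)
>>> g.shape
(7, 2)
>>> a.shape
(3, 7, 2)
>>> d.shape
(3, 17, 13)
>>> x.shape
(3, 7, 3)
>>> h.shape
(7, 13)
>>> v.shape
(13, 3, 3, 17)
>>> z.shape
(13, 13)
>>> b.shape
(2, 3)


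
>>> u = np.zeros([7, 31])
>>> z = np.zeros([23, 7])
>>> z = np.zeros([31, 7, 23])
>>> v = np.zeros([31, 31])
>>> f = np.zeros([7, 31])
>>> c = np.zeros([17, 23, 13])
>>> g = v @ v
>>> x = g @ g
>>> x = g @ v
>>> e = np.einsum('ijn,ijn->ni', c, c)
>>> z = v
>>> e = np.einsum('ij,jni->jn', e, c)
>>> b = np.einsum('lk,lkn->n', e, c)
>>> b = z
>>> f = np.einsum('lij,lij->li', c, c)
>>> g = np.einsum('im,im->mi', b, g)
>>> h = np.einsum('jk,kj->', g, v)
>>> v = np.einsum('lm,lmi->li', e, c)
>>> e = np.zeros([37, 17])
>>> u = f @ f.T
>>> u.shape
(17, 17)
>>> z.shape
(31, 31)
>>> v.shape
(17, 13)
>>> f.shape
(17, 23)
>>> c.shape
(17, 23, 13)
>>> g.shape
(31, 31)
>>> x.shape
(31, 31)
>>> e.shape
(37, 17)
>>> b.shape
(31, 31)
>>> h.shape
()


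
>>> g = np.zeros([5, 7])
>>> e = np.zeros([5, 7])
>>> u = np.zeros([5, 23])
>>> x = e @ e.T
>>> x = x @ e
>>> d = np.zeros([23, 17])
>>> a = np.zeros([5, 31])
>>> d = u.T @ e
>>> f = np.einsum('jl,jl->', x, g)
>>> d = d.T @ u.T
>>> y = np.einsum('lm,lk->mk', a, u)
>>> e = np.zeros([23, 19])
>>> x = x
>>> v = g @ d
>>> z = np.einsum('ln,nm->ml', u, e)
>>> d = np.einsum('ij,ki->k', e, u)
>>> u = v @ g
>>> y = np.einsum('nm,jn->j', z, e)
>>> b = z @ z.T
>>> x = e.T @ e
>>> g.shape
(5, 7)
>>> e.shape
(23, 19)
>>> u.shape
(5, 7)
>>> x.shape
(19, 19)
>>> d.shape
(5,)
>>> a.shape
(5, 31)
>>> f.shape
()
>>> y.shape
(23,)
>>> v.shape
(5, 5)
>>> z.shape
(19, 5)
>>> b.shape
(19, 19)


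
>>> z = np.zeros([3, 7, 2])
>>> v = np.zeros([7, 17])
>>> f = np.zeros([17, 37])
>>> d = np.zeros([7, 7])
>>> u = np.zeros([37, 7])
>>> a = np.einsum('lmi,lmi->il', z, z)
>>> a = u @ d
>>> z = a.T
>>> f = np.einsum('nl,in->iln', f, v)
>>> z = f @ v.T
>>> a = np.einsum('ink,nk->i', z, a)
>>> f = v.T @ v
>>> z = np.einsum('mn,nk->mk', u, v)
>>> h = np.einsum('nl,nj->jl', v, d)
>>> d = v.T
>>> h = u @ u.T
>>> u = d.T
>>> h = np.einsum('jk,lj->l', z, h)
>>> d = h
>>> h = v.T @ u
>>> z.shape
(37, 17)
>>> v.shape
(7, 17)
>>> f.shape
(17, 17)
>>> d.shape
(37,)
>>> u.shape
(7, 17)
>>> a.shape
(7,)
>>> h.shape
(17, 17)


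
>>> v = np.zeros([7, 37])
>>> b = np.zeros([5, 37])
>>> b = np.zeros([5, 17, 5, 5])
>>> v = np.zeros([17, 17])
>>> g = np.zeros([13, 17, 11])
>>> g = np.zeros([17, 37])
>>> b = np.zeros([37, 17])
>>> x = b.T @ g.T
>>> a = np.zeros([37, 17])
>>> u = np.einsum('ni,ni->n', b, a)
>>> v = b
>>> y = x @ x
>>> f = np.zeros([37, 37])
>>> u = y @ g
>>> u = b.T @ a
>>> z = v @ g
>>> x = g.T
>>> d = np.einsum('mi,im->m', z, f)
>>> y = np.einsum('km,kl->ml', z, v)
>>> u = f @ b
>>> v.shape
(37, 17)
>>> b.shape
(37, 17)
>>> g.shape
(17, 37)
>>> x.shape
(37, 17)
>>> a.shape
(37, 17)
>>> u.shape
(37, 17)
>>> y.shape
(37, 17)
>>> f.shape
(37, 37)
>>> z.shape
(37, 37)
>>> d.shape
(37,)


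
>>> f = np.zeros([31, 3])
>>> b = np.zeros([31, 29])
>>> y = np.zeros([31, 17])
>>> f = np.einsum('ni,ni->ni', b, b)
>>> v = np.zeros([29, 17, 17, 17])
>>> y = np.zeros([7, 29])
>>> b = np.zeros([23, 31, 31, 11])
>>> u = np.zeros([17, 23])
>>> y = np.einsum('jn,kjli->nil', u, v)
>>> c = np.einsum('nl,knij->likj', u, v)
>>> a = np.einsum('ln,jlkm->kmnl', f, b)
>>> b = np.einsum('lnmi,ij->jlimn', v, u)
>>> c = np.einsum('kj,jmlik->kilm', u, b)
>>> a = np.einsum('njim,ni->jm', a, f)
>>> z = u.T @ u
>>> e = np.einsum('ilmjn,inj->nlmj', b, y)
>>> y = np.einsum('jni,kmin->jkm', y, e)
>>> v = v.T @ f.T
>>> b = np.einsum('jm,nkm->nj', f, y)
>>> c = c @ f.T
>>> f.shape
(31, 29)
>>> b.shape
(23, 31)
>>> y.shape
(23, 17, 29)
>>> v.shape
(17, 17, 17, 31)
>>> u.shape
(17, 23)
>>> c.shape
(17, 17, 17, 31)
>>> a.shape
(11, 31)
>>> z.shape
(23, 23)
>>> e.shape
(17, 29, 17, 17)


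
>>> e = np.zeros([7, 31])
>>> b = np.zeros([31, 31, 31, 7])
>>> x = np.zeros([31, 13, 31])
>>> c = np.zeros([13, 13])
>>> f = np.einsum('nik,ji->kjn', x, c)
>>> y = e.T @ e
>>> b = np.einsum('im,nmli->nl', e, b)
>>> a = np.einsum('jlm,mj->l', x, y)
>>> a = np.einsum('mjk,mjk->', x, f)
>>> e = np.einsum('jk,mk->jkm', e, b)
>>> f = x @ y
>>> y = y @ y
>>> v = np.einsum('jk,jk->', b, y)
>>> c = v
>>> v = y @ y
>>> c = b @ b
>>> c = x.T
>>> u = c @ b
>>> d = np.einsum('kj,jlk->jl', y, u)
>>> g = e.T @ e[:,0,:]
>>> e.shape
(7, 31, 31)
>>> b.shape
(31, 31)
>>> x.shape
(31, 13, 31)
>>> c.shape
(31, 13, 31)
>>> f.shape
(31, 13, 31)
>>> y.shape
(31, 31)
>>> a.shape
()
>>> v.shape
(31, 31)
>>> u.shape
(31, 13, 31)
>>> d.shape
(31, 13)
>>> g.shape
(31, 31, 31)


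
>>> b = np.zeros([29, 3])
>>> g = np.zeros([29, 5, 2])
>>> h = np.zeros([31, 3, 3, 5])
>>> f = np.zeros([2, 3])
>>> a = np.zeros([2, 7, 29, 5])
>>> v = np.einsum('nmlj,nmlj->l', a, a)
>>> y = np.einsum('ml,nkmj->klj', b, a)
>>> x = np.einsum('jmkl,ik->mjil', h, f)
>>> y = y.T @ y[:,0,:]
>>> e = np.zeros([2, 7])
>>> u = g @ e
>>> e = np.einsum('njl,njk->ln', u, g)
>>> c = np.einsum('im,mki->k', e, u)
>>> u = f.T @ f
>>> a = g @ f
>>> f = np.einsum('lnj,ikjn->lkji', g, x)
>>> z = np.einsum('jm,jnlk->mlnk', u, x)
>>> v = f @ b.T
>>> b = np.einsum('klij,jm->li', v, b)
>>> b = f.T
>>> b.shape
(3, 2, 31, 29)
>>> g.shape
(29, 5, 2)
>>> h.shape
(31, 3, 3, 5)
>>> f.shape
(29, 31, 2, 3)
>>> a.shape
(29, 5, 3)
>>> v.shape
(29, 31, 2, 29)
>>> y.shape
(5, 3, 5)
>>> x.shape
(3, 31, 2, 5)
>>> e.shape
(7, 29)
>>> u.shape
(3, 3)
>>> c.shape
(5,)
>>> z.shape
(3, 2, 31, 5)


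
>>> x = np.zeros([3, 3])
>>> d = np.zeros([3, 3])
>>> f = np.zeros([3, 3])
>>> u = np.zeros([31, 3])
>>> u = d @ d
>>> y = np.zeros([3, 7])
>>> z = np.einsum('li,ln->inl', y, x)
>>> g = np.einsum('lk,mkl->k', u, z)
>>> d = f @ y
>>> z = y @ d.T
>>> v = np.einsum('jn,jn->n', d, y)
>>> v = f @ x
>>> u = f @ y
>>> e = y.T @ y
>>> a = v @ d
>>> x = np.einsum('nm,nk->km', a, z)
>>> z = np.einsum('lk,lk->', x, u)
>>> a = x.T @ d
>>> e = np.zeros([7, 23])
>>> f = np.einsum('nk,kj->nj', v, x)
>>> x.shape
(3, 7)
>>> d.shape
(3, 7)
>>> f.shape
(3, 7)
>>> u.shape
(3, 7)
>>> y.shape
(3, 7)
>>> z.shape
()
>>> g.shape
(3,)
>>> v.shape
(3, 3)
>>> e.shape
(7, 23)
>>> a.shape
(7, 7)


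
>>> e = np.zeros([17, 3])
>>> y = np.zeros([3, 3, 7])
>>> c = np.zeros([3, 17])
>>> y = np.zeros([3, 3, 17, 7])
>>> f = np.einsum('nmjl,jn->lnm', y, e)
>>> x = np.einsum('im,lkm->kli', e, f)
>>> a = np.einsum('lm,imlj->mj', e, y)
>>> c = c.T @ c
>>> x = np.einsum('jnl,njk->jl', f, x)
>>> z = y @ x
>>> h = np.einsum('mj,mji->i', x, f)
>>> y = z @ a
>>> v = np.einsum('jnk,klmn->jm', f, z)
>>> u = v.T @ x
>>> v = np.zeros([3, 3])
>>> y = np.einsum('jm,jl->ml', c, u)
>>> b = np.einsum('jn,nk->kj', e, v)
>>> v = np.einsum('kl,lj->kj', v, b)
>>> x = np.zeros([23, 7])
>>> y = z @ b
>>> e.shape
(17, 3)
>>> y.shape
(3, 3, 17, 17)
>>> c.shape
(17, 17)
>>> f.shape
(7, 3, 3)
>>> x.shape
(23, 7)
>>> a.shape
(3, 7)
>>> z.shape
(3, 3, 17, 3)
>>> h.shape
(3,)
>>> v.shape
(3, 17)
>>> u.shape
(17, 3)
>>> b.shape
(3, 17)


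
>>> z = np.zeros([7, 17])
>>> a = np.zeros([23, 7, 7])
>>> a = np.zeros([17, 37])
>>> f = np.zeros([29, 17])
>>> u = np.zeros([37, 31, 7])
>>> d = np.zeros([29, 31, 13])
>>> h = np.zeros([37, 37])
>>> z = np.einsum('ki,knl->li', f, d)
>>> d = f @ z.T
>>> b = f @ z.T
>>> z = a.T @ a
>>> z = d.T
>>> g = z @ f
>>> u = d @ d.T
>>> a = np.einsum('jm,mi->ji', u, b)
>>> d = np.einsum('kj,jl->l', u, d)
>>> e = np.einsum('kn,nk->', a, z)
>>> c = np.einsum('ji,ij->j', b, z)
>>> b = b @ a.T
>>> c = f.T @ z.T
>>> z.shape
(13, 29)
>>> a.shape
(29, 13)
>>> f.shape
(29, 17)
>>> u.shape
(29, 29)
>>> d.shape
(13,)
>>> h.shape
(37, 37)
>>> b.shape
(29, 29)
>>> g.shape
(13, 17)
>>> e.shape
()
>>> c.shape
(17, 13)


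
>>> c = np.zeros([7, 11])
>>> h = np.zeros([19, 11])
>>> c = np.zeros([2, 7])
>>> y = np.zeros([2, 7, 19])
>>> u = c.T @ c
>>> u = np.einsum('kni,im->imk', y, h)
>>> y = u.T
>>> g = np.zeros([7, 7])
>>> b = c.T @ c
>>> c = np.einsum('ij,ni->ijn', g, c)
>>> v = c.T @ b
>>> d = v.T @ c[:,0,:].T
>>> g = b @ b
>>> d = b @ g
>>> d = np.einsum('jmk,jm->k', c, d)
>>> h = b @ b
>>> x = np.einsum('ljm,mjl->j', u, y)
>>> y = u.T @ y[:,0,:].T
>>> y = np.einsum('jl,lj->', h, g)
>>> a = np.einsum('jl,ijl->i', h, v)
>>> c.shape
(7, 7, 2)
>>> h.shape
(7, 7)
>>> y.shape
()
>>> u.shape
(19, 11, 2)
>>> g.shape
(7, 7)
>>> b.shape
(7, 7)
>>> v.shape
(2, 7, 7)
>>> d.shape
(2,)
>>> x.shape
(11,)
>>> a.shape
(2,)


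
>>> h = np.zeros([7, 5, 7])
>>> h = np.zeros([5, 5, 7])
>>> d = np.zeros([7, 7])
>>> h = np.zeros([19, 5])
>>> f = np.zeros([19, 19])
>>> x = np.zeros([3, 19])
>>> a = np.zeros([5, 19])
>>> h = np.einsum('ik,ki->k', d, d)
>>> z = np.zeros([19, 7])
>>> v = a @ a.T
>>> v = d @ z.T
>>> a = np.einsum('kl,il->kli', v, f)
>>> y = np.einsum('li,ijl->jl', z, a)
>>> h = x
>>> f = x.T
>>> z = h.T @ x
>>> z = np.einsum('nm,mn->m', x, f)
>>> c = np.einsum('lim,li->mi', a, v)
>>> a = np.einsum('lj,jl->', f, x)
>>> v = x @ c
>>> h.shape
(3, 19)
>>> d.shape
(7, 7)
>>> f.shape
(19, 3)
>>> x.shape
(3, 19)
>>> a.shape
()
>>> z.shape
(19,)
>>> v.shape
(3, 19)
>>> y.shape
(19, 19)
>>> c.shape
(19, 19)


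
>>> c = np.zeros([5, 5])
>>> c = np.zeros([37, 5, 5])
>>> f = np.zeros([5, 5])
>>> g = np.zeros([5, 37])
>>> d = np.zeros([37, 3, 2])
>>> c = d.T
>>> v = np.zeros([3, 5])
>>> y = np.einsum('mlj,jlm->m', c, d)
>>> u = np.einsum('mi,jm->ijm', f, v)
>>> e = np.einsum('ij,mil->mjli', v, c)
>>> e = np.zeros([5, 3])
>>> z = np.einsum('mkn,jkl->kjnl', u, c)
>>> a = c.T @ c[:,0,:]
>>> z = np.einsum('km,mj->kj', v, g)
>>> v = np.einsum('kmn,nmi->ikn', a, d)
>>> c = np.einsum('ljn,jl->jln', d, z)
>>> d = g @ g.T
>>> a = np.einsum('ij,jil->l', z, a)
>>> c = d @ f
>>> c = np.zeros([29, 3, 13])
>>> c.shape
(29, 3, 13)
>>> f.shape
(5, 5)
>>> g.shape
(5, 37)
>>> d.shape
(5, 5)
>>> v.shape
(2, 37, 37)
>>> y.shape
(2,)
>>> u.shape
(5, 3, 5)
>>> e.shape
(5, 3)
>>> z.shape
(3, 37)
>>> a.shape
(37,)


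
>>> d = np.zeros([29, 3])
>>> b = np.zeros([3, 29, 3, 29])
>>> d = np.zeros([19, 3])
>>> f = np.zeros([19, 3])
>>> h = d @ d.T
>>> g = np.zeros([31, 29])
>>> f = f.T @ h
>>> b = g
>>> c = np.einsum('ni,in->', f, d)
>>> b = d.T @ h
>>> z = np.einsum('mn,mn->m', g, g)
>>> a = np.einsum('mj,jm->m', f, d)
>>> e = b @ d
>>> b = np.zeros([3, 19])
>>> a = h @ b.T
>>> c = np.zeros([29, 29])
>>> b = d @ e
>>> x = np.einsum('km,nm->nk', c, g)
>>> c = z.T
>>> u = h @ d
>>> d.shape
(19, 3)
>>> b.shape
(19, 3)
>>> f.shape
(3, 19)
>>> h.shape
(19, 19)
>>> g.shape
(31, 29)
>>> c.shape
(31,)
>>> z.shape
(31,)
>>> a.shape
(19, 3)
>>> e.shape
(3, 3)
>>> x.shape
(31, 29)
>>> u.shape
(19, 3)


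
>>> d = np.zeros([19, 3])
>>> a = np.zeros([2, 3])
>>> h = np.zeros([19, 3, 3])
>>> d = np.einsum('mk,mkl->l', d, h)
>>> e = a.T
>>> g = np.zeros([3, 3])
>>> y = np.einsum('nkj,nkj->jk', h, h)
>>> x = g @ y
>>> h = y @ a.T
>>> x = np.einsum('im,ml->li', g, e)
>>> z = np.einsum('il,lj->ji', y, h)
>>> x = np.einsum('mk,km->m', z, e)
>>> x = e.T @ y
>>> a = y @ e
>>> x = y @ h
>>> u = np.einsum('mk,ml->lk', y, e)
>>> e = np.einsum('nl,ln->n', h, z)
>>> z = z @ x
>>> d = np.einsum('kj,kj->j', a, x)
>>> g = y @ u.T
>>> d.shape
(2,)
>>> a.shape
(3, 2)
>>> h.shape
(3, 2)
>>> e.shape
(3,)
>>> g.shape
(3, 2)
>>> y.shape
(3, 3)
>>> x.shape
(3, 2)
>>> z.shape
(2, 2)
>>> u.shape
(2, 3)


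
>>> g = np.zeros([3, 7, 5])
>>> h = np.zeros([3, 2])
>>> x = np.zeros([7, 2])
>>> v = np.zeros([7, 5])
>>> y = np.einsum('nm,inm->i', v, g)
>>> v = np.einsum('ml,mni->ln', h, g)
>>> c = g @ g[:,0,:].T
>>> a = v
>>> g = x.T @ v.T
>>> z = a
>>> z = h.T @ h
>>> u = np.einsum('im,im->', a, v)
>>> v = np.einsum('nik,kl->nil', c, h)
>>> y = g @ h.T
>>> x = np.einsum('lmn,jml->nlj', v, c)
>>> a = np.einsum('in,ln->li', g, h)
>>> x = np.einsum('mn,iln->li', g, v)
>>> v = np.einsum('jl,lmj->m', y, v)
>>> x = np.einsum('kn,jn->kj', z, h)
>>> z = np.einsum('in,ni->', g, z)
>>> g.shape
(2, 2)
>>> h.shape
(3, 2)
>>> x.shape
(2, 3)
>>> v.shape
(7,)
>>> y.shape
(2, 3)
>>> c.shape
(3, 7, 3)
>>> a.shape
(3, 2)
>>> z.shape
()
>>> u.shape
()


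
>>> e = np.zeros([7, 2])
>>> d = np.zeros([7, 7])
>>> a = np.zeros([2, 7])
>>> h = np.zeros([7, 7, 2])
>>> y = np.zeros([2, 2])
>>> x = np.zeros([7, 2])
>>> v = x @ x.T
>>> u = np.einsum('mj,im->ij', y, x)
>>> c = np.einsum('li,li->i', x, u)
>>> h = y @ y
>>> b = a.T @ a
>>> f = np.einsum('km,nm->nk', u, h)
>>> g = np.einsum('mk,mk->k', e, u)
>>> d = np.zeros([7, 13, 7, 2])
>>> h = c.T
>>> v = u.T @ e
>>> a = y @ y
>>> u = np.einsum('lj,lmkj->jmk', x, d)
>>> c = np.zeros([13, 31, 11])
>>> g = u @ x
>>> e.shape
(7, 2)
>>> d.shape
(7, 13, 7, 2)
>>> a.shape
(2, 2)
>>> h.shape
(2,)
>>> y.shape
(2, 2)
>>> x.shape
(7, 2)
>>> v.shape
(2, 2)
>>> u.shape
(2, 13, 7)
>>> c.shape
(13, 31, 11)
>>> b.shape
(7, 7)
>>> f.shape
(2, 7)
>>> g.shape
(2, 13, 2)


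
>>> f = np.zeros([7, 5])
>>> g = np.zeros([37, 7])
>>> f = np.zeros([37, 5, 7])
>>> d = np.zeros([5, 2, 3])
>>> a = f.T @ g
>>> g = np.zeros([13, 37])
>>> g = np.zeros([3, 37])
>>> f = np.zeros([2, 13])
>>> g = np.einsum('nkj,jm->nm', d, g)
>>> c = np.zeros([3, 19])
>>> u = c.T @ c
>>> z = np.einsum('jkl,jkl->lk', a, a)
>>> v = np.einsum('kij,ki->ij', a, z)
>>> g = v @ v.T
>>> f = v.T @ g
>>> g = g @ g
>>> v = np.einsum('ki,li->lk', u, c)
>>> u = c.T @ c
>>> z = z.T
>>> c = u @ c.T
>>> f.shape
(7, 5)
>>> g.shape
(5, 5)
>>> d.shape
(5, 2, 3)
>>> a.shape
(7, 5, 7)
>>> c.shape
(19, 3)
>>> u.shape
(19, 19)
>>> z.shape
(5, 7)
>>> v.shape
(3, 19)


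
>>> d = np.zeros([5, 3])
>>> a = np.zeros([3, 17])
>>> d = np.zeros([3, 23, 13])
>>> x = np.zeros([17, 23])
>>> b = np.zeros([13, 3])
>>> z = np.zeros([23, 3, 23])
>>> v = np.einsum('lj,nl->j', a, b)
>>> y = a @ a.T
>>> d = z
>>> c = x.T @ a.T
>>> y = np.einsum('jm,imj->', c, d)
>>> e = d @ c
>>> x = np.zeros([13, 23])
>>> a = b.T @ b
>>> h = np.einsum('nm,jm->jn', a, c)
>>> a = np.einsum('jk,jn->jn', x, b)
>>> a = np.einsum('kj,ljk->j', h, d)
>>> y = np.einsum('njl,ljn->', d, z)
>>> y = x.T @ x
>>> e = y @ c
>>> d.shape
(23, 3, 23)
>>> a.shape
(3,)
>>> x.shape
(13, 23)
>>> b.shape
(13, 3)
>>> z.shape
(23, 3, 23)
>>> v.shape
(17,)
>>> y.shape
(23, 23)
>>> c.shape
(23, 3)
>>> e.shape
(23, 3)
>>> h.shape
(23, 3)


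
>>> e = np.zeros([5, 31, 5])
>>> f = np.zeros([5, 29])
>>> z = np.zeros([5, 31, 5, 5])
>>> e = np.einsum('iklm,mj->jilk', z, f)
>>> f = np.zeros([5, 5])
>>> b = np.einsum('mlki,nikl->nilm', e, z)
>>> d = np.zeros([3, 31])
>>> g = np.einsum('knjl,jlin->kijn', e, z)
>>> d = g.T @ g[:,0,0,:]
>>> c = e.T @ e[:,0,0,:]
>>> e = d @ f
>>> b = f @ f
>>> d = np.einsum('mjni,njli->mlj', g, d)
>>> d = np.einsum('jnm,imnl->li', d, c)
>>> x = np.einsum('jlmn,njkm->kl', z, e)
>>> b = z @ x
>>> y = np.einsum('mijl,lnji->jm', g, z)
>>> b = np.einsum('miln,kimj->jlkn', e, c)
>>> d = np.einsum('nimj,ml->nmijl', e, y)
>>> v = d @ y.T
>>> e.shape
(5, 5, 5, 5)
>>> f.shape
(5, 5)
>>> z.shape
(5, 31, 5, 5)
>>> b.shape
(31, 5, 31, 5)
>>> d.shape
(5, 5, 5, 5, 29)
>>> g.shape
(29, 5, 5, 5)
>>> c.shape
(31, 5, 5, 31)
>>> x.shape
(5, 31)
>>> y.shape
(5, 29)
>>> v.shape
(5, 5, 5, 5, 5)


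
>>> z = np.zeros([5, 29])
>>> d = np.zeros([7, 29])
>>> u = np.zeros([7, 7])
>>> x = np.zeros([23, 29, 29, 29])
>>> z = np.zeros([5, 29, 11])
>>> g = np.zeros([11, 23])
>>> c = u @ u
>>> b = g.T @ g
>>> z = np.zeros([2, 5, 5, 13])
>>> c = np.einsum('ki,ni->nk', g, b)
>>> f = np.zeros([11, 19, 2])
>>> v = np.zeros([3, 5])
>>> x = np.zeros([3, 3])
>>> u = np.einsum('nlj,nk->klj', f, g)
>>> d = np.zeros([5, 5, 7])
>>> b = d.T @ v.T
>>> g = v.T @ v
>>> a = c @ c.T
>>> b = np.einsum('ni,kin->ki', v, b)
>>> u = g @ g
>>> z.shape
(2, 5, 5, 13)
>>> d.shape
(5, 5, 7)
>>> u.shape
(5, 5)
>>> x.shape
(3, 3)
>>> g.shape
(5, 5)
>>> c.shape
(23, 11)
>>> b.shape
(7, 5)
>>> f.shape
(11, 19, 2)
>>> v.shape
(3, 5)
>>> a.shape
(23, 23)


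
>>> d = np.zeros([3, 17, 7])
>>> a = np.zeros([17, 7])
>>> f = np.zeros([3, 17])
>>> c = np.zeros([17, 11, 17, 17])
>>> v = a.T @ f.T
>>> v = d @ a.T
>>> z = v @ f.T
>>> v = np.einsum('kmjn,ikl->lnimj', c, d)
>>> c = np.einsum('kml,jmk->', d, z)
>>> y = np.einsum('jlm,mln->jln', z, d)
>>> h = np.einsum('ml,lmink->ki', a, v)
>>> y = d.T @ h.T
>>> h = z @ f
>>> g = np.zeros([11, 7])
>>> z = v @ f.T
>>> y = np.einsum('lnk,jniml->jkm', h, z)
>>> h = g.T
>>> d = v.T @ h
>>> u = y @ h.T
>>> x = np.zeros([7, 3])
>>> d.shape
(17, 11, 3, 17, 11)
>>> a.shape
(17, 7)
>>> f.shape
(3, 17)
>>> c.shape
()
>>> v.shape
(7, 17, 3, 11, 17)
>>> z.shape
(7, 17, 3, 11, 3)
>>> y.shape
(7, 17, 11)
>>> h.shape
(7, 11)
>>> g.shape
(11, 7)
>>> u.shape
(7, 17, 7)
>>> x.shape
(7, 3)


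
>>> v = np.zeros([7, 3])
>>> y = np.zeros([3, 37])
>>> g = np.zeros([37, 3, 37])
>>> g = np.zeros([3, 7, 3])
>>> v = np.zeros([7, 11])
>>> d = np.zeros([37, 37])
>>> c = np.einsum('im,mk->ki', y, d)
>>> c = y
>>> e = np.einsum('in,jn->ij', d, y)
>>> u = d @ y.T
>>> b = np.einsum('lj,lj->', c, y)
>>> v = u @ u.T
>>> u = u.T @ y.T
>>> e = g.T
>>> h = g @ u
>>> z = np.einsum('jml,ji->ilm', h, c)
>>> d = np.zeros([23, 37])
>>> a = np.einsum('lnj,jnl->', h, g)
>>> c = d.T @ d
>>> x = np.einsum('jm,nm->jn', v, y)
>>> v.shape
(37, 37)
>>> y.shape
(3, 37)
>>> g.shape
(3, 7, 3)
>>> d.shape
(23, 37)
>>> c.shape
(37, 37)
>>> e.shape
(3, 7, 3)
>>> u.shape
(3, 3)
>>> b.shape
()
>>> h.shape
(3, 7, 3)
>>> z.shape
(37, 3, 7)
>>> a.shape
()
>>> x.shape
(37, 3)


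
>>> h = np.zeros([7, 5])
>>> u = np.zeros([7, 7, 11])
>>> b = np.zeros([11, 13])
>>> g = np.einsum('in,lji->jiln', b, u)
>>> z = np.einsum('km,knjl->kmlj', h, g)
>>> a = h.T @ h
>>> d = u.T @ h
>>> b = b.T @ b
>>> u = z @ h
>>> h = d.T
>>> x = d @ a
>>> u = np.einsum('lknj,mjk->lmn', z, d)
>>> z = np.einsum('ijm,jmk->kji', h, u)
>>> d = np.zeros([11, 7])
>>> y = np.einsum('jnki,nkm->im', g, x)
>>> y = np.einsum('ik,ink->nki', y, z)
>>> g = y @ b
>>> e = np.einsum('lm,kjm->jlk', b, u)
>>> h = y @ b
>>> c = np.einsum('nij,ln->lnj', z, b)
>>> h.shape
(7, 5, 13)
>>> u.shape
(7, 11, 13)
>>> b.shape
(13, 13)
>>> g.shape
(7, 5, 13)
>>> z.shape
(13, 7, 5)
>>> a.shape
(5, 5)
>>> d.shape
(11, 7)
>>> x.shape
(11, 7, 5)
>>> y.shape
(7, 5, 13)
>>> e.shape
(11, 13, 7)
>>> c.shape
(13, 13, 5)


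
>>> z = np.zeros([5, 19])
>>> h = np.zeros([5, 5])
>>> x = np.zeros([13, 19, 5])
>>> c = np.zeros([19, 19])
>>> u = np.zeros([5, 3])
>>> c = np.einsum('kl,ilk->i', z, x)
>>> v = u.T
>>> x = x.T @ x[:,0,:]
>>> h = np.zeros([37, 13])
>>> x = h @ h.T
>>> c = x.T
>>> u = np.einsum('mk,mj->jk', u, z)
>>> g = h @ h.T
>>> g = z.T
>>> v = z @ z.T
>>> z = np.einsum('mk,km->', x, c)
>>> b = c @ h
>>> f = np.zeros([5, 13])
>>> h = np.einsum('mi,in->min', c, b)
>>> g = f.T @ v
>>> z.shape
()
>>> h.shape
(37, 37, 13)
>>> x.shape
(37, 37)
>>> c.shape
(37, 37)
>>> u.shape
(19, 3)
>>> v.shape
(5, 5)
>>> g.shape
(13, 5)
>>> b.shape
(37, 13)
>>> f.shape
(5, 13)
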